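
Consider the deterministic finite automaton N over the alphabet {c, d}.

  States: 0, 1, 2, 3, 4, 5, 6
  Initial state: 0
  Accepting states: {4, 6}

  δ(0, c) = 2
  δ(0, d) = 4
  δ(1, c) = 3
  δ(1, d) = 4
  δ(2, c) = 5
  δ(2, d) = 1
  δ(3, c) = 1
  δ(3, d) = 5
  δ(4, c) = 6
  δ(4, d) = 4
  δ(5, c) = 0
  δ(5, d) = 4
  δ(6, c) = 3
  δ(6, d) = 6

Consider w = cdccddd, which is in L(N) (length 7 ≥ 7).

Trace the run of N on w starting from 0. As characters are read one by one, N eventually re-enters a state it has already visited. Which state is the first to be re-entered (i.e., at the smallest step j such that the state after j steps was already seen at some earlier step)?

1

Run of N on w = c d c c d d d:
  step 0: 0  (start)
  step 1: 2  (read c: 0→2)
  step 2: 1  (read d: 2→1)
  step 3: 3  (read c: 1→3)
  step 4: 1  (read c: 3→1)   ← first repeat (1 seen earlier)
  step 5: 4  (read d: 1→4)
  step 6: 4  (read d: 4→4)
  step 7: 4  (read d: 4→4)

The earliest repeat is at step j = 4: N is in 1, which it already visited at step i = 2.
Pumping length from the standard proof: p = 7 (the number of states). The repeated state found above gives |xy| = j ≤ 7 and |y| = j − i ≥ 1.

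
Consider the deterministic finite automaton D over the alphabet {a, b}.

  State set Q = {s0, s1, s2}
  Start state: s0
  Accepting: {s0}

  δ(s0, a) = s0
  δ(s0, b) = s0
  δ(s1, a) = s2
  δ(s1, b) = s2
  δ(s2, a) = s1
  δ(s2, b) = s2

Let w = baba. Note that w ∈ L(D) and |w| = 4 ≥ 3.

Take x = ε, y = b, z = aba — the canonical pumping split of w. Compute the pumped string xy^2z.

bbaba

xy^2z = ε·b·b·aba = bbaba.
Reading y = b takes D from s0 back to s0, so after x·y·y the machine is still in s0, and z then leads to the accepting state s0. Hence bbaba ∈ L(D).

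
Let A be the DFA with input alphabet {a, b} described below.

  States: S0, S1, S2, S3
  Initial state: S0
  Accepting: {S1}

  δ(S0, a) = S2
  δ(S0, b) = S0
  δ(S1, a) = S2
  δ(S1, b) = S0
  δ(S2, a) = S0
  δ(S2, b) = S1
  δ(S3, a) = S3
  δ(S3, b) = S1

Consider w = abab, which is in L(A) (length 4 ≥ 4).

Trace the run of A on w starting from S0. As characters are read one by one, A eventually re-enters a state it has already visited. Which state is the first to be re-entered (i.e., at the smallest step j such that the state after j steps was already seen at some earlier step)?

Run of A on w = a b a b:
  step 0: S0  (start)
  step 1: S2  (read a: S0→S2)
  step 2: S1  (read b: S2→S1)
  step 3: S2  (read a: S1→S2)   ← first repeat (S2 seen earlier)
  step 4: S1  (read b: S2→S1)

The earliest repeat is at step j = 3: A is in S2, which it already visited at step i = 1.
Since A has 4 states, any run of length ≥ 4 visits 4+1 states, so by pigeonhole some state repeats within the first 4 steps — that repeat gives the pumpable loop.

S2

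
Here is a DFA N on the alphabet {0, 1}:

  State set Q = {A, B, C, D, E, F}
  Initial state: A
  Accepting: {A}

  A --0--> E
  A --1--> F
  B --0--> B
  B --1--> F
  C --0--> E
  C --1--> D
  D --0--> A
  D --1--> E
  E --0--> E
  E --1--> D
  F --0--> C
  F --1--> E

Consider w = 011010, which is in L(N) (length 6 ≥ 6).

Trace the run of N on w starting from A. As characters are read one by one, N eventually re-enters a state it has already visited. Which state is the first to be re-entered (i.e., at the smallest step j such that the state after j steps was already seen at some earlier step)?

State sequence: A -0-> E -1-> D -1-> E -0-> E -1-> D -0-> A
First repeat at step 3: E was already visited.

The earliest repeat is at step j = 3: N is in E, which it already visited at step i = 1.
With |Q| = 6, pigeonhole forces a state repeat no later than step 6; the substring read between the first and second visits to that state can be pumped.

E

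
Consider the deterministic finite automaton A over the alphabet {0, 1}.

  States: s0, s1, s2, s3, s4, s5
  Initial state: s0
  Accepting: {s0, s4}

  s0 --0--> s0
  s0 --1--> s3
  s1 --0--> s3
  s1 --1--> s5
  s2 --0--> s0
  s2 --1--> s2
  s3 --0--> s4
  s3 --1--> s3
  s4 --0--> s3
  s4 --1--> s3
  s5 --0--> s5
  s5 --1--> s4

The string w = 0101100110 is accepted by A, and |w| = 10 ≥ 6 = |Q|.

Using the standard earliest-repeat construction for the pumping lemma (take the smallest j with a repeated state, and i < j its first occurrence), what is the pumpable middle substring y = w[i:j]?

State sequence: s0 -0-> s0 -1-> s3 -0-> s4 -1-> s3 -1-> s3 -0-> s4 -0-> s3 -1-> s3 -1-> s3 -0-> s4
First repeat at step 1: s0 was already visited.

So i = 0, j = 1, giving x = w[0:0] = ε, y = w[0:1] = 0, z = w[1:10] = 101100110.
Check: |xy| = 1 ≤ 6 and |y| = 1 ≥ 1. Reading y takes A from s0 back to s0, so every xyⁱz is accepted.

0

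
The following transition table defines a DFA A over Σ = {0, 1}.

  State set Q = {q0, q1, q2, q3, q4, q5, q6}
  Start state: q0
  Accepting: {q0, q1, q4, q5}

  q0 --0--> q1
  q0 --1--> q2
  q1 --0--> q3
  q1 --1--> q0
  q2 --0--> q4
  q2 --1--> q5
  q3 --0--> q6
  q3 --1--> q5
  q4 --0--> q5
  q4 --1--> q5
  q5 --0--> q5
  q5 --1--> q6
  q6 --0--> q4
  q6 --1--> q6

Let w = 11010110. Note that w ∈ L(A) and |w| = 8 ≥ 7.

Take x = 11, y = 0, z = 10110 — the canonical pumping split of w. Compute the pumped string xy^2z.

xy^2z = 11·0·0·10110 = 110010110.
Reading y = 0 takes A from q5 back to q5, so after x·y·y the machine is still in q5, and z then leads to the accepting state q4. Hence 110010110 ∈ L(A).

110010110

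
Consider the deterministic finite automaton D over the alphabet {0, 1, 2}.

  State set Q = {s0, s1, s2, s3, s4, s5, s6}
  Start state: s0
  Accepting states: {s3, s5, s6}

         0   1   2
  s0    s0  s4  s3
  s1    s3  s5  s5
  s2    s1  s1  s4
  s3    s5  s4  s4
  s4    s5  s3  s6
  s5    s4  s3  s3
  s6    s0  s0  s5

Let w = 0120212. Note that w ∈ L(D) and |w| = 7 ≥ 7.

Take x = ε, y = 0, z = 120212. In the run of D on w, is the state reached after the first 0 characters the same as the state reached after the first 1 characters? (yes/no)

Run of D on the first 1 characters of w = 0:
  step 0: s0  (start)
  step 1: s0  (read 0: s0→s0)

After x (step 0): s0. After xy (step 1): s0.
They match, so y = 0 drives D around a cycle from s0 back to itself; pumping y any number of times keeps D in s0 before reading z, and xyⁱz ∈ L(D) for every i ≥ 0.

yes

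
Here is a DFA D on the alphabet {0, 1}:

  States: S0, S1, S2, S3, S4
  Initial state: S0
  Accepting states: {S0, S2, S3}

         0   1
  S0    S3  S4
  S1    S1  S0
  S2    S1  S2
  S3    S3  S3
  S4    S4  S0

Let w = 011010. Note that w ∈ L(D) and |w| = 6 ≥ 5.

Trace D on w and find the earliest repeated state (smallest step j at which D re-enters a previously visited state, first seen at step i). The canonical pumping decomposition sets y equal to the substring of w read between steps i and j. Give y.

1

State sequence: S0 -0-> S3 -1-> S3 -1-> S3 -0-> S3 -1-> S3 -0-> S3
First repeat at step 2: S3 was already visited.

So i = 1, j = 2, giving x = w[0:1] = 0, y = w[1:2] = 1, z = w[2:6] = 1010.
Check: |xy| = 2 ≤ 5 and |y| = 1 ≥ 1. Reading y takes D from S3 back to S3, so every xyⁱz is accepted.
With |Q| = 5, pigeonhole forces a state repeat no later than step 5; the substring read between the first and second visits to that state can be pumped.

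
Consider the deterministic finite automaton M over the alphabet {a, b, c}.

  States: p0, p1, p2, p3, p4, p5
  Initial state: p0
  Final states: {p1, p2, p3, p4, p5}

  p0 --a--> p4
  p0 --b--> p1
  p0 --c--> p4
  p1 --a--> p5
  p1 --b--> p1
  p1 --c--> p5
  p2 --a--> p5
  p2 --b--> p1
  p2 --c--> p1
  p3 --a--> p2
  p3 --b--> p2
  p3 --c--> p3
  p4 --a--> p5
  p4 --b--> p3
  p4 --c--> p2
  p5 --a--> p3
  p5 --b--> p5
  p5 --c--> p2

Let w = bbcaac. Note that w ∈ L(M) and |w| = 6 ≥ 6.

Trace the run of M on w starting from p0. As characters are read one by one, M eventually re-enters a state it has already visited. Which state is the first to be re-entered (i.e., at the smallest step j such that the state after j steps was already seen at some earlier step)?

p1

State sequence: p0 -b-> p1 -b-> p1 -c-> p5 -a-> p3 -a-> p2 -c-> p1
First repeat at step 2: p1 was already visited.

The earliest repeat is at step j = 2: M is in p1, which it already visited at step i = 1.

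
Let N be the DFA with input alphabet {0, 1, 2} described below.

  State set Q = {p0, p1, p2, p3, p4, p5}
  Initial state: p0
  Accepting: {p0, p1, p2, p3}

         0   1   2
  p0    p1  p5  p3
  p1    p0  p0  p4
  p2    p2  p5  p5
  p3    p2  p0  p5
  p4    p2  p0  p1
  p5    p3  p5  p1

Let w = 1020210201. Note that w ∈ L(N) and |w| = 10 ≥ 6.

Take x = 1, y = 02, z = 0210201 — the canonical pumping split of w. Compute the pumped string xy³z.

xy^3z = 1·02·02·02·0210201 = 10202020210201.
Reading y = 02 takes N from p5 back to p5, so after x·y·y·y the machine is still in p5, and z then leads to the accepting state p0. Hence 10202020210201 ∈ L(N).

10202020210201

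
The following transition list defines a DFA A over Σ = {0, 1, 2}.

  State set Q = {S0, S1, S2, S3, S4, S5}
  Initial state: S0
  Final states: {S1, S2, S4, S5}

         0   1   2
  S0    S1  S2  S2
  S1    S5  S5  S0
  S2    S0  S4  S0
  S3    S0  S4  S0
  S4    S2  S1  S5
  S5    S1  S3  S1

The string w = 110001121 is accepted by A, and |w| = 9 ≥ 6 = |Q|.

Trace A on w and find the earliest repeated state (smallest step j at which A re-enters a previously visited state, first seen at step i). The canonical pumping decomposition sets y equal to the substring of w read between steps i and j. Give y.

10

Run of A on w = 1 1 0 0 0 1 1 2 1:
  step 0: S0  (start)
  step 1: S2  (read 1: S0→S2)
  step 2: S4  (read 1: S2→S4)
  step 3: S2  (read 0: S4→S2)   ← first repeat (S2 seen earlier)
  step 4: S0  (read 0: S2→S0)
  step 5: S1  (read 0: S0→S1)
  step 6: S5  (read 1: S1→S5)
  step 7: S3  (read 1: S5→S3)
  step 8: S0  (read 2: S3→S0)
  step 9: S2  (read 1: S0→S2)

So i = 1, j = 3, giving x = w[0:1] = 1, y = w[1:3] = 10, z = w[3:9] = 001121.
Check: |xy| = 3 ≤ 6 and |y| = 2 ≥ 1. Reading y takes A from S2 back to S2, so every xyⁱz is accepted.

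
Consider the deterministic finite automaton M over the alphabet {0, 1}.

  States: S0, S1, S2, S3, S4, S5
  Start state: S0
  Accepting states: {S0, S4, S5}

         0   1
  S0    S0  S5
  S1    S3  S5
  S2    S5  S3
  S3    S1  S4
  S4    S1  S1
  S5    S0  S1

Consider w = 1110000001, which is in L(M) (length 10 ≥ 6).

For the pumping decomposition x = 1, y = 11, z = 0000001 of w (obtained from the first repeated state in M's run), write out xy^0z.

10000001

xy⁰z = xz = 1·0000001 = 10000001.
Reading y = 11 takes M from S5 back to S5, so after x the machine is still in S5, and z then leads to the accepting state S5. Hence 10000001 ∈ L(M).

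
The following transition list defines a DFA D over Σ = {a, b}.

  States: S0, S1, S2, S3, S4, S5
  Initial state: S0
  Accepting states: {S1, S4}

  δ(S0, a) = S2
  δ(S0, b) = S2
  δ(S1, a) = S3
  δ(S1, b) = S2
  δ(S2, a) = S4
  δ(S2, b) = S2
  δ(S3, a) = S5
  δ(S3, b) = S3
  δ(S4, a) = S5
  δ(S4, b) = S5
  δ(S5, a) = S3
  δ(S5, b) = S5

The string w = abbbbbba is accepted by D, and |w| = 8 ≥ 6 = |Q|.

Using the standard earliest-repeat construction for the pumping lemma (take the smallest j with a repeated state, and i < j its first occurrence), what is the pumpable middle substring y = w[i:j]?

State sequence: S0 -a-> S2 -b-> S2 -b-> S2 -b-> S2 -b-> S2 -b-> S2 -b-> S2 -a-> S4
First repeat at step 2: S2 was already visited.

So i = 1, j = 2, giving x = w[0:1] = a, y = w[1:2] = b, z = w[2:8] = bbbbba.
Check: |xy| = 2 ≤ 6 and |y| = 1 ≥ 1. Reading y takes D from S2 back to S2, so every xyⁱz is accepted.

b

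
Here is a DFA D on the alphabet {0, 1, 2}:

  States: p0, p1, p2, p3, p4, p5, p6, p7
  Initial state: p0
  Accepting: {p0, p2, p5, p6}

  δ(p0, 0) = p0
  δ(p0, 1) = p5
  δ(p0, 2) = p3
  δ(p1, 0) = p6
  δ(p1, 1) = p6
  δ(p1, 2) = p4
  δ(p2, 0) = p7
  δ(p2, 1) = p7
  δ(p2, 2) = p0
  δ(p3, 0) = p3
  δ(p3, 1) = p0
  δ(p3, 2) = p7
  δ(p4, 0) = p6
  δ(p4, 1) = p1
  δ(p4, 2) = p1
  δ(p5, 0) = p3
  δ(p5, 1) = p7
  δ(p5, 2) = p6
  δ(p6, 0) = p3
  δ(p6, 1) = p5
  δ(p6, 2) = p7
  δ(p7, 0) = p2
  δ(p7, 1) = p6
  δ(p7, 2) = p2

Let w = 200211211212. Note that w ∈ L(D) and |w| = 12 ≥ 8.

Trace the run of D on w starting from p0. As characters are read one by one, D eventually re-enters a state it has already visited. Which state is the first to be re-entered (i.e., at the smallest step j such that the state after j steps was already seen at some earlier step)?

p3

Run of D on w = 2 0 0 2 1 1 2 1 1 2 1 2:
  step 0: p0  (start)
  step 1: p3  (read 2: p0→p3)
  step 2: p3  (read 0: p3→p3)   ← first repeat (p3 seen earlier)
  step 3: p3  (read 0: p3→p3)
  step 4: p7  (read 2: p3→p7)
  step 5: p6  (read 1: p7→p6)
  step 6: p5  (read 1: p6→p5)
  step 7: p6  (read 2: p5→p6)
  step 8: p5  (read 1: p6→p5)
  step 9: p7  (read 1: p5→p7)
  step 10: p2  (read 2: p7→p2)
  step 11: p7  (read 1: p2→p7)
  step 12: p2  (read 2: p7→p2)

The earliest repeat is at step j = 2: D is in p3, which it already visited at step i = 1.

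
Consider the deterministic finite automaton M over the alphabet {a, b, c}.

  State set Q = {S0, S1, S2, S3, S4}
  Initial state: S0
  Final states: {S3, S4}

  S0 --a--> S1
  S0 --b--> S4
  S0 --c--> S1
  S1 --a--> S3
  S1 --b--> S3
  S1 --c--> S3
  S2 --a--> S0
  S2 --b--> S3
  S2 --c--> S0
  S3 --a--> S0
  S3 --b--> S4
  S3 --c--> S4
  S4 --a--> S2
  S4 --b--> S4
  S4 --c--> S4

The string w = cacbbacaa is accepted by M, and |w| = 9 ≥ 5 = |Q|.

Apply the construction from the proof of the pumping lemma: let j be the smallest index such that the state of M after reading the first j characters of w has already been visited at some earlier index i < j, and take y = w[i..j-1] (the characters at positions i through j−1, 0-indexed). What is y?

b

Run of M on w = c a c b b a c a a:
  step 0: S0  (start)
  step 1: S1  (read c: S0→S1)
  step 2: S3  (read a: S1→S3)
  step 3: S4  (read c: S3→S4)
  step 4: S4  (read b: S4→S4)   ← first repeat (S4 seen earlier)
  step 5: S4  (read b: S4→S4)
  step 6: S2  (read a: S4→S2)
  step 7: S0  (read c: S2→S0)
  step 8: S1  (read a: S0→S1)
  step 9: S3  (read a: S1→S3)

So i = 3, j = 4, giving x = w[0:3] = cac, y = w[3:4] = b, z = w[4:9] = bacaa.
Check: |xy| = 4 ≤ 5 and |y| = 1 ≥ 1. Reading y takes M from S4 back to S4, so every xyⁱz is accepted.
Pumping length from the standard proof: p = 5 (the number of states). The repeated state found above gives |xy| = j ≤ 5 and |y| = j − i ≥ 1.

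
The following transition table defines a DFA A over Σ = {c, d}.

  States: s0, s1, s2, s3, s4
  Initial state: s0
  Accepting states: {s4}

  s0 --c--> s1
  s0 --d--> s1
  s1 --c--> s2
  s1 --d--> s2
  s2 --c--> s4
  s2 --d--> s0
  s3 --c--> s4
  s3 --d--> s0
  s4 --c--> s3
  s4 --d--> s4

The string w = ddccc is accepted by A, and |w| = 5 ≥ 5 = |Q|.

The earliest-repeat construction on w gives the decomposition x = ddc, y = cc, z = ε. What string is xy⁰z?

ddc

xy⁰z = xz = ddc·ε = ddc.
Reading y = cc takes A from s4 back to s4, so after x the machine is still in s4, and z then leads to the accepting state s4. Hence ddc ∈ L(A).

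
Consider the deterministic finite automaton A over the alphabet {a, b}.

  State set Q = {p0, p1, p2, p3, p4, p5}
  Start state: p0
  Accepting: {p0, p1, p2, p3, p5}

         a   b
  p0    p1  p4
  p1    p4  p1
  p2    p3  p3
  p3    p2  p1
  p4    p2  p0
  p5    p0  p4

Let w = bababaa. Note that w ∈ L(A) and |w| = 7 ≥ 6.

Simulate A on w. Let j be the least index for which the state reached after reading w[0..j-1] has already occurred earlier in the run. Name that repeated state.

p2

Run of A on w = b a b a b a a:
  step 0: p0  (start)
  step 1: p4  (read b: p0→p4)
  step 2: p2  (read a: p4→p2)
  step 3: p3  (read b: p2→p3)
  step 4: p2  (read a: p3→p2)   ← first repeat (p2 seen earlier)
  step 5: p3  (read b: p2→p3)
  step 6: p2  (read a: p3→p2)
  step 7: p3  (read a: p2→p3)

The earliest repeat is at step j = 4: A is in p2, which it already visited at step i = 2.
The DFA has 6 states, so the proof of the pumping lemma guarantees a repeated state among the first 6+1 visited; the segment between the two visits is the pumpable y.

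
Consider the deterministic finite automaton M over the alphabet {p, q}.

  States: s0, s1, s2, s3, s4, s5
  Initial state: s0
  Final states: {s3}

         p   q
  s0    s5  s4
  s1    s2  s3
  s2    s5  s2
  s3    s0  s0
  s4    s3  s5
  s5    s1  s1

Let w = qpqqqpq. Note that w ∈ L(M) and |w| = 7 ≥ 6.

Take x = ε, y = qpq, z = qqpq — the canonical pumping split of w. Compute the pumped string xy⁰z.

xy⁰z = xz = ε·qqpq = qqpq.
Reading y = qpq takes M from s0 back to s0, so after x the machine is still in s0, and z then leads to the accepting state s3. Hence qqpq ∈ L(M).

qqpq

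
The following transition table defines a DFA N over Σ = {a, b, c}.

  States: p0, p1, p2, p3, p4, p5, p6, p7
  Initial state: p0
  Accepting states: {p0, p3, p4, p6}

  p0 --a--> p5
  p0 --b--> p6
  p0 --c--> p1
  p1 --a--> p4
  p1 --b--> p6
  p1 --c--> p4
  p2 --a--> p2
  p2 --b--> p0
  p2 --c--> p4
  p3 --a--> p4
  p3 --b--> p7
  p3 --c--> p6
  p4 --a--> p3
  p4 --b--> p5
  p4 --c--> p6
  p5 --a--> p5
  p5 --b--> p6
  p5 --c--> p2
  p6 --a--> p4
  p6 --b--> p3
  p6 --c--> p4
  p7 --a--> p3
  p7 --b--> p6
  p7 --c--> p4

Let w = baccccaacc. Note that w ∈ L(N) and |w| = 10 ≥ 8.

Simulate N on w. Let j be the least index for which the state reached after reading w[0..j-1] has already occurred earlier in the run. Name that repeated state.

p6

State sequence: p0 -b-> p6 -a-> p4 -c-> p6 -c-> p4 -c-> p6 -c-> p4 -a-> p3 -a-> p4 -c-> p6 -c-> p4
First repeat at step 3: p6 was already visited.

The earliest repeat is at step j = 3: N is in p6, which it already visited at step i = 1.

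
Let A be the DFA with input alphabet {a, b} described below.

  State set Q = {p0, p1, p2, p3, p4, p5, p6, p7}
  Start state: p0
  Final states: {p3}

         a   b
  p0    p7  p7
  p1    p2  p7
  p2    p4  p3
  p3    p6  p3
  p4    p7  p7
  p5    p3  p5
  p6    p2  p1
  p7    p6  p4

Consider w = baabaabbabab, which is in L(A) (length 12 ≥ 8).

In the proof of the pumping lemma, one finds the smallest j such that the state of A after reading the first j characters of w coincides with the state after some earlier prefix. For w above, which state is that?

p6

State sequence: p0 -b-> p7 -a-> p6 -a-> p2 -b-> p3 -a-> p6 -a-> p2 -b-> p3 -b-> p3 -a-> p6 -b-> p1 -a-> p2 -b-> p3
First repeat at step 5: p6 was already visited.

The earliest repeat is at step j = 5: A is in p6, which it already visited at step i = 2.
The DFA has 8 states, so the proof of the pumping lemma guarantees a repeated state among the first 8+1 visited; the segment between the two visits is the pumpable y.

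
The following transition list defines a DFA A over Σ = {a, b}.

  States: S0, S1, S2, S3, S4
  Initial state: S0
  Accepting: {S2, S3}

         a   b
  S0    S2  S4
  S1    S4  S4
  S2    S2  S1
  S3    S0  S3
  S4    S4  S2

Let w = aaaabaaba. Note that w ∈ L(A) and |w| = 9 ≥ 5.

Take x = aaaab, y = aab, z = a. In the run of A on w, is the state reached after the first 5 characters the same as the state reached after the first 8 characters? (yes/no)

Run of A on the first 8 characters of w = a a a a b a a b:
  step 0: S0  (start)
  step 1: S2  (read a: S0→S2)
  step 2: S2  (read a: S2→S2)
  step 3: S2  (read a: S2→S2)
  step 4: S2  (read a: S2→S2)
  step 5: S1  (read b: S2→S1)
  step 6: S4  (read a: S1→S4)
  step 7: S4  (read a: S4→S4)
  step 8: S2  (read b: S4→S2)

After x (step 5): S1. After xy (step 8): S2.
They differ (S1 ≠ S2), so y is not a cycle from the state after x; this split is not the one the pumping-lemma construction produces, and pumping y need not keep the string in L(A).

no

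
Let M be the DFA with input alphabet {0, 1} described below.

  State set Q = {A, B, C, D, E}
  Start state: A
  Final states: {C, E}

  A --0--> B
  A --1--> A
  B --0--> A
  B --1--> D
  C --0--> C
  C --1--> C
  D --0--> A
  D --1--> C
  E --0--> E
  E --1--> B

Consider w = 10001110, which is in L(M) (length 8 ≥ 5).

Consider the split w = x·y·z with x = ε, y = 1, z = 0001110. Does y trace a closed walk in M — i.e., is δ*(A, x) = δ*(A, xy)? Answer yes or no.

yes

Run of M on the first 1 characters of w = 1:
  step 0: A  (start)
  step 1: A  (read 1: A→A)

After x (step 0): A. After xy (step 1): A.
They match, so y = 1 drives M around a cycle from A back to itself; pumping y any number of times keeps M in A before reading z, and xyⁱz ∈ L(M) for every i ≥ 0.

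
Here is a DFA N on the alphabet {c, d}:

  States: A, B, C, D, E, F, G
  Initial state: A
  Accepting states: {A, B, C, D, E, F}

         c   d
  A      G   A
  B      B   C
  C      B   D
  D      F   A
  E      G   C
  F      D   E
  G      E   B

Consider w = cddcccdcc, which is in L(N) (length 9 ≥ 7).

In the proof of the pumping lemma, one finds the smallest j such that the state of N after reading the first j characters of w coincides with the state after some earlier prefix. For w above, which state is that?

Run of N on w = c d d c c c d c c:
  step 0: A  (start)
  step 1: G  (read c: A→G)
  step 2: B  (read d: G→B)
  step 3: C  (read d: B→C)
  step 4: B  (read c: C→B)   ← first repeat (B seen earlier)
  step 5: B  (read c: B→B)
  step 6: B  (read c: B→B)
  step 7: C  (read d: B→C)
  step 8: B  (read c: C→B)
  step 9: B  (read c: B→B)

The earliest repeat is at step j = 4: N is in B, which it already visited at step i = 2.

B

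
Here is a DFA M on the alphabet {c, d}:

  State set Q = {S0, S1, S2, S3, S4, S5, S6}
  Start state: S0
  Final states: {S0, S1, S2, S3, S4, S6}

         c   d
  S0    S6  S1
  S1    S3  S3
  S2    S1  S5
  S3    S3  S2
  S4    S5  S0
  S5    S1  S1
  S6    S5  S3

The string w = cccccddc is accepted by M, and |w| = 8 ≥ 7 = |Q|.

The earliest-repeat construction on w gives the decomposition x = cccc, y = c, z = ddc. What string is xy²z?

ccccccddc

xy^2z = cccc·c·c·ddc = ccccccddc.
Reading y = c takes M from S3 back to S3, so after x·y·y the machine is still in S3, and z then leads to the accepting state S1. Hence ccccccddc ∈ L(M).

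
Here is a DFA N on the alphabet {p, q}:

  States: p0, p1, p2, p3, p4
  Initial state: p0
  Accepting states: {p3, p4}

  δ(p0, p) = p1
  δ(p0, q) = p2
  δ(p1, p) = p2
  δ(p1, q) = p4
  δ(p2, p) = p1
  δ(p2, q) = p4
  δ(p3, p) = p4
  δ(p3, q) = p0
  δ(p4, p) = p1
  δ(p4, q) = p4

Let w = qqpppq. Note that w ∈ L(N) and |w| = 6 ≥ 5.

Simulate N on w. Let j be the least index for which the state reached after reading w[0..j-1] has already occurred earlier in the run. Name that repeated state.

p2

State sequence: p0 -q-> p2 -q-> p4 -p-> p1 -p-> p2 -p-> p1 -q-> p4
First repeat at step 4: p2 was already visited.

The earliest repeat is at step j = 4: N is in p2, which it already visited at step i = 1.
The DFA has 5 states, so the proof of the pumping lemma guarantees a repeated state among the first 5+1 visited; the segment between the two visits is the pumpable y.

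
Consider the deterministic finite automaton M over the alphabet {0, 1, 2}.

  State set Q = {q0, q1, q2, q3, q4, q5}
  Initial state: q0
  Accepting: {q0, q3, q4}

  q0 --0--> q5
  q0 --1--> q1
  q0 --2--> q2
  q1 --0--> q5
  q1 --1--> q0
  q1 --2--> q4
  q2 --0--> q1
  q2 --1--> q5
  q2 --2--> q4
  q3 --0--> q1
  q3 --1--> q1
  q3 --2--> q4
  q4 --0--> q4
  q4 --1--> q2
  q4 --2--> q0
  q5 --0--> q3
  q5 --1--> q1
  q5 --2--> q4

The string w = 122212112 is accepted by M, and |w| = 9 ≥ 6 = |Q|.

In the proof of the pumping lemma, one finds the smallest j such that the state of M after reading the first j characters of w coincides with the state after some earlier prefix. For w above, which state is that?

q0

Run of M on w = 1 2 2 2 1 2 1 1 2:
  step 0: q0  (start)
  step 1: q1  (read 1: q0→q1)
  step 2: q4  (read 2: q1→q4)
  step 3: q0  (read 2: q4→q0)   ← first repeat (q0 seen earlier)
  step 4: q2  (read 2: q0→q2)
  step 5: q5  (read 1: q2→q5)
  step 6: q4  (read 2: q5→q4)
  step 7: q2  (read 1: q4→q2)
  step 8: q5  (read 1: q2→q5)
  step 9: q4  (read 2: q5→q4)

The earliest repeat is at step j = 3: M is in q0, which it already visited at step i = 0.
The DFA has 6 states, so the proof of the pumping lemma guarantees a repeated state among the first 6+1 visited; the segment between the two visits is the pumpable y.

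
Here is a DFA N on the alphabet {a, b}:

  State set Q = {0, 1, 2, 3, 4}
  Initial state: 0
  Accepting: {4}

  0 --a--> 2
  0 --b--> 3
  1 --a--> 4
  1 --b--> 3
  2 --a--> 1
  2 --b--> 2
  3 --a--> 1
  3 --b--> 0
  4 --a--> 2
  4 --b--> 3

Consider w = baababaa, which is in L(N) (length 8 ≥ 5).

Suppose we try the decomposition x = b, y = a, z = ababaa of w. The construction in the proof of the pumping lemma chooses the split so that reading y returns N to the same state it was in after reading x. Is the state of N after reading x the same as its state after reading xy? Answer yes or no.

Run of N on the first 2 characters of w = b a:
  step 0: 0  (start)
  step 1: 3  (read b: 0→3)
  step 2: 1  (read a: 3→1)

After x (step 1): 3. After xy (step 2): 1.
They differ (3 ≠ 1), so y is not a cycle from the state after x; this split is not the one the pumping-lemma construction produces, and pumping y need not keep the string in L(N).

no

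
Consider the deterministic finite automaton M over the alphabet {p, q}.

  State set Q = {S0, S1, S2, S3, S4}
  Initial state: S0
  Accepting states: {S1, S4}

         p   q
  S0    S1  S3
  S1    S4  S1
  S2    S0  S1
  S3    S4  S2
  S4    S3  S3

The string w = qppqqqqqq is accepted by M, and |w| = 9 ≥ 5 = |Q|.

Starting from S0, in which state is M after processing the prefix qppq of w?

State sequence: S0 -q-> S3 -p-> S4 -p-> S3 -q-> S2

After reading 4 characters, M is in state S2.

S2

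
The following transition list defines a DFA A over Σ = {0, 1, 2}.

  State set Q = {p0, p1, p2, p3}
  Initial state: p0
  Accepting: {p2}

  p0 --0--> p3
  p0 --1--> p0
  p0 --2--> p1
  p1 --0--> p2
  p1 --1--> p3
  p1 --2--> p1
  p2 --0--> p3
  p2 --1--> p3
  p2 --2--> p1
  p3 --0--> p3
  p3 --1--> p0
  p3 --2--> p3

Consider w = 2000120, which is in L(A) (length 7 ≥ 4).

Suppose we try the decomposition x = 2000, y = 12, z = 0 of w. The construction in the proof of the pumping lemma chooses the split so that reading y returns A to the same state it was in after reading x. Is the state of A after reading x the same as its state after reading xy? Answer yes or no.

no

Run of A on the first 6 characters of w = 2 0 0 0 1 2:
  step 0: p0  (start)
  step 1: p1  (read 2: p0→p1)
  step 2: p2  (read 0: p1→p2)
  step 3: p3  (read 0: p2→p3)
  step 4: p3  (read 0: p3→p3)
  step 5: p0  (read 1: p3→p0)
  step 6: p1  (read 2: p0→p1)

After x (step 4): p3. After xy (step 6): p1.
They differ (p3 ≠ p1), so y is not a cycle from the state after x; this split is not the one the pumping-lemma construction produces, and pumping y need not keep the string in L(A).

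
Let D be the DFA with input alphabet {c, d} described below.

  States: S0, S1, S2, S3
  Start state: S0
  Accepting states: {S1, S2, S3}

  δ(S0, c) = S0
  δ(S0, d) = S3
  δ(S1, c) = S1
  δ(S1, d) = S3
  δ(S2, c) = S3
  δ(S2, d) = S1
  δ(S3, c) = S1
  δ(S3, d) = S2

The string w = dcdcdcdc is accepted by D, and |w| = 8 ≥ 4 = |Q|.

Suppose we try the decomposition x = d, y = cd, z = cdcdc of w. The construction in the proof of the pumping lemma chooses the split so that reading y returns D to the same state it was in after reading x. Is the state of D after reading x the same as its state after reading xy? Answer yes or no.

yes

State sequence: S0 -d-> S3 -c-> S1 -d-> S3

After x (step 1): S3. After xy (step 3): S3.
They match, so y = cd drives D around a cycle from S3 back to itself; pumping y any number of times keeps D in S3 before reading z, and xyⁱz ∈ L(D) for every i ≥ 0.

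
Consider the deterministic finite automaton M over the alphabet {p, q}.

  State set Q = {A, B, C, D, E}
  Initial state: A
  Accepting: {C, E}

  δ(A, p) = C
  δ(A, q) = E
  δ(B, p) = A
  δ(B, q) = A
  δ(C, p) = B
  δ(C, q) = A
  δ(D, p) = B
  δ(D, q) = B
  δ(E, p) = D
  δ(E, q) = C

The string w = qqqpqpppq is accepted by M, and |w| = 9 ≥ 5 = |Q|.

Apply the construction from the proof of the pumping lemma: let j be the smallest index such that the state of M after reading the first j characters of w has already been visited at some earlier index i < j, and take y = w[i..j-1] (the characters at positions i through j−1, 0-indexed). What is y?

State sequence: A -q-> E -q-> C -q-> A -p-> C -q-> A -p-> C -p-> B -p-> A -q-> E
First repeat at step 3: A was already visited.

So i = 0, j = 3, giving x = w[0:0] = ε, y = w[0:3] = qqq, z = w[3:9] = pqpppq.
Check: |xy| = 3 ≤ 5 and |y| = 3 ≥ 1. Reading y takes M from A back to A, so every xyⁱz is accepted.
Pumping length from the standard proof: p = 5 (the number of states). The repeated state found above gives |xy| = j ≤ 5 and |y| = j − i ≥ 1.

qqq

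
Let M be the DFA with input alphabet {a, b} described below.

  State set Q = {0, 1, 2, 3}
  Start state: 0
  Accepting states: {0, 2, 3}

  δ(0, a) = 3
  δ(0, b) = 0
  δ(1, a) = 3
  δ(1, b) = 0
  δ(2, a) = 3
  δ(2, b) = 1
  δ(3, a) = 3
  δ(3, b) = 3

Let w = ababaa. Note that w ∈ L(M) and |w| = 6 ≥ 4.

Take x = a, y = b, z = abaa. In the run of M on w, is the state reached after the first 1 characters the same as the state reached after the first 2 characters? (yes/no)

yes

Run of M on the first 2 characters of w = a b:
  step 0: 0  (start)
  step 1: 3  (read a: 0→3)
  step 2: 3  (read b: 3→3)

After x (step 1): 3. After xy (step 2): 3.
They match, so y = b drives M around a cycle from 3 back to itself; pumping y any number of times keeps M in 3 before reading z, and xyⁱz ∈ L(M) for every i ≥ 0.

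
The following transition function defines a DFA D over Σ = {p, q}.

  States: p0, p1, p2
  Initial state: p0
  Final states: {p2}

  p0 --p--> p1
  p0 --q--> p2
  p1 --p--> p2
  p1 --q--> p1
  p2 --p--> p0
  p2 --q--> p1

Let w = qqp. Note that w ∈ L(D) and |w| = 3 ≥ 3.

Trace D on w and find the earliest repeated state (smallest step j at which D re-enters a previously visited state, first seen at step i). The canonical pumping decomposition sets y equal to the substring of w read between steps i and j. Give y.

Run of D on w = q q p:
  step 0: p0  (start)
  step 1: p2  (read q: p0→p2)
  step 2: p1  (read q: p2→p1)
  step 3: p2  (read p: p1→p2)   ← first repeat (p2 seen earlier)

So i = 1, j = 3, giving x = w[0:1] = q, y = w[1:3] = qp, z = w[3:3] = ε.
Check: |xy| = 3 ≤ 3 and |y| = 2 ≥ 1. Reading y takes D from p2 back to p2, so every xyⁱz is accepted.
Pumping length from the standard proof: p = 3 (the number of states). The repeated state found above gives |xy| = j ≤ 3 and |y| = j − i ≥ 1.

qp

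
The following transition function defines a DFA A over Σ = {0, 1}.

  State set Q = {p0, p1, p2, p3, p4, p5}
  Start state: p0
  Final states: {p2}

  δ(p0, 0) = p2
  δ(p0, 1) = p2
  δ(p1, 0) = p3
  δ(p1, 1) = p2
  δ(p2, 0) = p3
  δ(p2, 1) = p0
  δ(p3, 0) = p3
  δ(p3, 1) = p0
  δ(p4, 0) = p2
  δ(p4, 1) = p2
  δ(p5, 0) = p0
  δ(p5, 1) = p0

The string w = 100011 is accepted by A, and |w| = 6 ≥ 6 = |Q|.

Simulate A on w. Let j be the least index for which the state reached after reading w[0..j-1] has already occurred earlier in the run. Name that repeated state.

p3

Run of A on w = 1 0 0 0 1 1:
  step 0: p0  (start)
  step 1: p2  (read 1: p0→p2)
  step 2: p3  (read 0: p2→p3)
  step 3: p3  (read 0: p3→p3)   ← first repeat (p3 seen earlier)
  step 4: p3  (read 0: p3→p3)
  step 5: p0  (read 1: p3→p0)
  step 6: p2  (read 1: p0→p2)

The earliest repeat is at step j = 3: A is in p3, which it already visited at step i = 2.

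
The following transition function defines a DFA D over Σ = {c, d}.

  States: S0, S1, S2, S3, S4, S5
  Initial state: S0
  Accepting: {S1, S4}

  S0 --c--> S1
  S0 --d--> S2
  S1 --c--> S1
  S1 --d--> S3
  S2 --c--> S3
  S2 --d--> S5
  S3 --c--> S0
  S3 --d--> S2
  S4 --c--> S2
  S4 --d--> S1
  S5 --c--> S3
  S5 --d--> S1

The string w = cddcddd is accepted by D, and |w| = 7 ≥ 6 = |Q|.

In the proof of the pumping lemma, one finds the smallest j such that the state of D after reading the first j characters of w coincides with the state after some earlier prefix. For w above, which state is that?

S3

State sequence: S0 -c-> S1 -d-> S3 -d-> S2 -c-> S3 -d-> S2 -d-> S5 -d-> S1
First repeat at step 4: S3 was already visited.

The earliest repeat is at step j = 4: D is in S3, which it already visited at step i = 2.
With |Q| = 6, pigeonhole forces a state repeat no later than step 6; the substring read between the first and second visits to that state can be pumped.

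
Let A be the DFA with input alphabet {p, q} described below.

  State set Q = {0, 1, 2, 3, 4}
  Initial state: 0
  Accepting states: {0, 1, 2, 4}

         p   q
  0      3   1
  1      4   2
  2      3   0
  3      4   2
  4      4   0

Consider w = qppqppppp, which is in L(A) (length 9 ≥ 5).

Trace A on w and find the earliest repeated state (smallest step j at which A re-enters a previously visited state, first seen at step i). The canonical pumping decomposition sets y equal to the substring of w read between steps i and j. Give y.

p

State sequence: 0 -q-> 1 -p-> 4 -p-> 4 -q-> 0 -p-> 3 -p-> 4 -p-> 4 -p-> 4 -p-> 4
First repeat at step 3: 4 was already visited.

So i = 2, j = 3, giving x = w[0:2] = qp, y = w[2:3] = p, z = w[3:9] = qppppp.
Check: |xy| = 3 ≤ 5 and |y| = 1 ≥ 1. Reading y takes A from 4 back to 4, so every xyⁱz is accepted.
Since A has 5 states, any run of length ≥ 5 visits 5+1 states, so by pigeonhole some state repeats within the first 5 steps — that repeat gives the pumpable loop.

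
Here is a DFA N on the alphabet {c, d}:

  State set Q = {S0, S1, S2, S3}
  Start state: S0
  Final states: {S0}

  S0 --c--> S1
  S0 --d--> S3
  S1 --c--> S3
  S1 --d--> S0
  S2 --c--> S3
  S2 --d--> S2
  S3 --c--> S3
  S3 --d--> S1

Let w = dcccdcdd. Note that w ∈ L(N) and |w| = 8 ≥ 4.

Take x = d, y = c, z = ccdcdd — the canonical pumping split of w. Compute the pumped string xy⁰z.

xy⁰z = xz = d·ccdcdd = dccdcdd.
Reading y = c takes N from S3 back to S3, so after x the machine is still in S3, and z then leads to the accepting state S0. Hence dccdcdd ∈ L(N).

dccdcdd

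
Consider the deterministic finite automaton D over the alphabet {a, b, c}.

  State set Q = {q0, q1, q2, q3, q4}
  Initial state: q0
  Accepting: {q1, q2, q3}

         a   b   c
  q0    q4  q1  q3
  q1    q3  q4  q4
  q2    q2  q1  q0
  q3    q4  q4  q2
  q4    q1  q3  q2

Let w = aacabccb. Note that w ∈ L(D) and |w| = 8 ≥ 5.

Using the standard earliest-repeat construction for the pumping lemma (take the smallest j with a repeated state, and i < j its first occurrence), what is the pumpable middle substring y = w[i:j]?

ac

State sequence: q0 -a-> q4 -a-> q1 -c-> q4 -a-> q1 -b-> q4 -c-> q2 -c-> q0 -b-> q1
First repeat at step 3: q4 was already visited.

So i = 1, j = 3, giving x = w[0:1] = a, y = w[1:3] = ac, z = w[3:8] = abccb.
Check: |xy| = 3 ≤ 5 and |y| = 2 ≥ 1. Reading y takes D from q4 back to q4, so every xyⁱz is accepted.
Pumping length from the standard proof: p = 5 (the number of states). The repeated state found above gives |xy| = j ≤ 5 and |y| = j − i ≥ 1.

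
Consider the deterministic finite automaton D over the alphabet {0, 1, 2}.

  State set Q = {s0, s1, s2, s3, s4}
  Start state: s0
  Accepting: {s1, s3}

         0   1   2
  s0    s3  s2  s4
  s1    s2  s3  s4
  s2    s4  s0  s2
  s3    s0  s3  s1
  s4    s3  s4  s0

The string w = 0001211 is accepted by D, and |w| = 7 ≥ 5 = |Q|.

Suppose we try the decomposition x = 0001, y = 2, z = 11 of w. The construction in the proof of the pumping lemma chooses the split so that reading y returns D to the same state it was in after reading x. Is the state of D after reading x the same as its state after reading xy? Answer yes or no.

no

State sequence: s0 -0-> s3 -0-> s0 -0-> s3 -1-> s3 -2-> s1

After x (step 4): s3. After xy (step 5): s1.
They differ (s3 ≠ s1), so y is not a cycle from the state after x; this split is not the one the pumping-lemma construction produces, and pumping y need not keep the string in L(D).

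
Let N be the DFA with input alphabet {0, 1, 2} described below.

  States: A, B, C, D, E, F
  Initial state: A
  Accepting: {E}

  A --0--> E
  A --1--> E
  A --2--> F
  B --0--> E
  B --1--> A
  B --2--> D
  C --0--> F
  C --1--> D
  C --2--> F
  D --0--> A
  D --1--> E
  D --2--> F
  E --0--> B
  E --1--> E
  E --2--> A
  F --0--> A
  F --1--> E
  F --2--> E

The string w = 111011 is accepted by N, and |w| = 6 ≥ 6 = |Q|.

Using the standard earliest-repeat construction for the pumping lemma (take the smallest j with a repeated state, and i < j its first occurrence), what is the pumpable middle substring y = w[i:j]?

1

State sequence: A -1-> E -1-> E -1-> E -0-> B -1-> A -1-> E
First repeat at step 2: E was already visited.

So i = 1, j = 2, giving x = w[0:1] = 1, y = w[1:2] = 1, z = w[2:6] = 1011.
Check: |xy| = 2 ≤ 6 and |y| = 1 ≥ 1. Reading y takes N from E back to E, so every xyⁱz is accepted.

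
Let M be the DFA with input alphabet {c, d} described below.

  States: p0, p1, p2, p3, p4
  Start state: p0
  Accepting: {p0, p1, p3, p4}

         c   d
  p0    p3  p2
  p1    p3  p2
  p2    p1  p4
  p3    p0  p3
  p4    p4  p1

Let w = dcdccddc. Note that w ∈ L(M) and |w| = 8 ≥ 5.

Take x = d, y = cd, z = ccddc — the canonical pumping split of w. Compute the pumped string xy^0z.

dccddc

xy⁰z = xz = d·ccddc = dccddc.
Reading y = cd takes M from p2 back to p2, so after x the machine is still in p2, and z then leads to the accepting state p0. Hence dccddc ∈ L(M).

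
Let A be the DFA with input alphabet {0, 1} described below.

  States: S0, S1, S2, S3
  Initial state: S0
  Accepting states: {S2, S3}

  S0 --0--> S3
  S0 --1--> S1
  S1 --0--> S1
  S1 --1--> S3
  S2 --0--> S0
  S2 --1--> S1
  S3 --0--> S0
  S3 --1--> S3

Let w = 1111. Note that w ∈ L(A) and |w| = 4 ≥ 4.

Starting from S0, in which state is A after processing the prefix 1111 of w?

Run of A on the first 4 characters of w = 1 1 1 1:
  step 0: S0  (start)
  step 1: S1  (read 1: S0→S1)
  step 2: S3  (read 1: S1→S3)
  step 3: S3  (read 1: S3→S3)
  step 4: S3  (read 1: S3→S3)

After reading 4 characters, A is in state S3.

S3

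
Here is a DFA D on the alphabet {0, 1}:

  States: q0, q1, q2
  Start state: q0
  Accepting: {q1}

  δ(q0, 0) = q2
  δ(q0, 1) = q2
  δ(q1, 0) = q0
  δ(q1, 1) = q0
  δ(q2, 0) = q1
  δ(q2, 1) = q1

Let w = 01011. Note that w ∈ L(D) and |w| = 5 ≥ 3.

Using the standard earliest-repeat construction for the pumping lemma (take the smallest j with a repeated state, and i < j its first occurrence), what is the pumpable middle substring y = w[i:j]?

010

Run of D on w = 0 1 0 1 1:
  step 0: q0  (start)
  step 1: q2  (read 0: q0→q2)
  step 2: q1  (read 1: q2→q1)
  step 3: q0  (read 0: q1→q0)   ← first repeat (q0 seen earlier)
  step 4: q2  (read 1: q0→q2)
  step 5: q1  (read 1: q2→q1)

So i = 0, j = 3, giving x = w[0:0] = ε, y = w[0:3] = 010, z = w[3:5] = 11.
Check: |xy| = 3 ≤ 3 and |y| = 3 ≥ 1. Reading y takes D from q0 back to q0, so every xyⁱz is accepted.
The DFA has 3 states, so the proof of the pumping lemma guarantees a repeated state among the first 3+1 visited; the segment between the two visits is the pumpable y.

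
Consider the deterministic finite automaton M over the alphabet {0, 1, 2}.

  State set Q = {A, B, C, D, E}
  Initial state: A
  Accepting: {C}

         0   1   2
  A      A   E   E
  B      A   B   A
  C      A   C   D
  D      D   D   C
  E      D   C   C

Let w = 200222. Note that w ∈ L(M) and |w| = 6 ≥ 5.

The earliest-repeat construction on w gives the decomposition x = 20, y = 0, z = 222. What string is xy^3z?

xy^3z = 20·0·0·0·222 = 20000222.
Reading y = 0 takes M from D back to D, so after x·y·y·y the machine is still in D, and z then leads to the accepting state C. Hence 20000222 ∈ L(M).

20000222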